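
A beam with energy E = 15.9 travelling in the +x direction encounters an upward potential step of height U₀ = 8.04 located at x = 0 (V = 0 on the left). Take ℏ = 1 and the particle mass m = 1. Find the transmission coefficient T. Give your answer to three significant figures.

T = 0.970

On each side the TISE gives plane waves with k = √(2m(E − V))/ℏ: k₁ = √(2·1·15.9) = 5.639, k₂ = √(2·1·7.86) = 3.965.
Matching ψ and ψ′ at x = 0 gives r = (k₁ − k₂)/(k₁ + k₂), so R = r² = 0.03039 and T = 1 − R = 0.9696.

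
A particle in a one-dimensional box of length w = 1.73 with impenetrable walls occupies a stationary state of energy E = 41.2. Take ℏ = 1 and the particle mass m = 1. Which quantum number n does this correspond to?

For an infinite well E_n = n²π²ℏ²/(2mw²), so n = (w/πℏ)√(2mE).
n = (1.73/π) × √(2 × 1 × 41.2) = 4.999 → n = 5.

n = 5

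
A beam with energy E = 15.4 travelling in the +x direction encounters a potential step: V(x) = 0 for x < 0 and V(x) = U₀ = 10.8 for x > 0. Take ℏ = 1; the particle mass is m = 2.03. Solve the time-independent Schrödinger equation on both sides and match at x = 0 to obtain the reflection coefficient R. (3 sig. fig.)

The wavenumbers are k₁ = √(2mE)/ℏ = 7.907 on the left and k₂ = √(2m(E − U₀))/ℏ = 4.322 on the right.
Matching ψ and ψ′ at x = 0 gives r = (k₁ − k₂)/(k₁ + k₂), so R = r² = 0.08597 and T = 1 − R = 0.9140.

R = 0.0860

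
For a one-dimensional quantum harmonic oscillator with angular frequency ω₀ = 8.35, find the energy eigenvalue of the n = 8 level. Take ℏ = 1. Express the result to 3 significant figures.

E = 71.0

The oscillator eigenvalues are E_n = ℏω₀(n + ½), so E_8 = 8.35 × 8.5 = 70.98.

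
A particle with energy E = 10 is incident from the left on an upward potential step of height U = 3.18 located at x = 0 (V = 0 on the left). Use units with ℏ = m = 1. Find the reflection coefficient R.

R = 0.00910

The wavenumbers are k₁ = √(2mE)/ℏ = 4.472 on the left and k₂ = √(2m(E − U))/ℏ = 3.693 on the right.
Continuity of ψ and ψ′ at the step yields the reflection amplitude r = (k₁ − k₂)/(k₁ + k₂) = 0.09539; thus R = |r|² = 0.009099, T = 0.9909.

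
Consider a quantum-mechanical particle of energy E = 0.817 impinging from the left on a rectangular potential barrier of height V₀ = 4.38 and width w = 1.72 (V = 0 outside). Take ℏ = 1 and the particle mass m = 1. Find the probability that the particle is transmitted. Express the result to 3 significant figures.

Since E < V₀ the interior solution is evanescent with decay constant κ = √(2m(V₀ − E))/ℏ = 2.669.
κw = 4.591, sinh(κw) = 49.31.
Matching ψ, ψ′ at both faces gives T = [1 + V₀² sinh²(κw) / (4E(V₀ − E))]⁻¹ = 1/4008 = 0.000250.

T = 0.000250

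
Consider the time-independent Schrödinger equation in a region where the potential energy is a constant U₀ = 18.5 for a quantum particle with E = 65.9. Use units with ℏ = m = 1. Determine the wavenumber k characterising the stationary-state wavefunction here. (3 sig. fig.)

With E > U₀ the solution is oscillatory, ψ ∝ e^{±ikx} with k = √(2m(E − U₀))/ℏ.
k = √(2 × 1 × 47.4) = 9.737.

k = 9.74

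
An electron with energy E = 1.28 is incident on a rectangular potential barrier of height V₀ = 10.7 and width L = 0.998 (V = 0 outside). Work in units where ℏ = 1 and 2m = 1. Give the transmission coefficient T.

Since E < V₀ the interior solution is evanescent with decay constant κ = √(2m(V₀ − E))/ℏ = 3.069.
κL = 3.063, sinh(κL) = 10.67.
Matching ψ, ψ′ at both faces gives T = [1 + V₀² sinh²(κL) / (4E(V₀ − E))]⁻¹ = 1/271.4 = 0.00368.

T = 0.00368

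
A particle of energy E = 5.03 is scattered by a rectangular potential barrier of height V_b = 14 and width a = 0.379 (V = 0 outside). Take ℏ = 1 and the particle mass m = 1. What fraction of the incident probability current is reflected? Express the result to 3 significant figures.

Since E < V_b the interior solution is evanescent with decay constant κ = √(2m(V_b − E))/ℏ = 4.236.
κa = 1.605, sinh(κa) = 2.389.
The exact tunnelling result is T⁻¹ = 1 + V_b² sinh²(κa) / [4E(V_b − E)] = 7.199, so T = 0.139.
R = 1 − T = 0.861.

R = 0.861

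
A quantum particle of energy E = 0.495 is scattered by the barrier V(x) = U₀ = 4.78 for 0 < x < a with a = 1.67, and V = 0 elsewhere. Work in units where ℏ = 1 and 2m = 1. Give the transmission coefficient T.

T = 0.00148

Since E < U₀ the interior solution is evanescent with decay constant κ = √(2m(U₀ − E))/ℏ = 2.070.
κa = 3.457, sinh(κa) = 15.84.
The exact tunnelling result is T⁻¹ = 1 + U₀² sinh²(κa) / [4E(U₀ − E)] = 677.0, so T = 0.00148.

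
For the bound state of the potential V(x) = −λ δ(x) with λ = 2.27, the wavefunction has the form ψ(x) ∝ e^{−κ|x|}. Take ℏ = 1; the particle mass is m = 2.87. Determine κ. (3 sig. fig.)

Integrate −(ℏ²/2m)ψ'' − λδ(x)ψ = Eψ from −ε to +ε: the ψ'' term gives ψ'(0⁺) − ψ'(0⁻) and the δ term gives −(2mλ/ℏ²)ψ(0).
With ψ ∝ e^{−κ|x|} this yields −2κ = −2mλ/ℏ², so κ = mλ/ℏ² = 6.515.

κ = 6.51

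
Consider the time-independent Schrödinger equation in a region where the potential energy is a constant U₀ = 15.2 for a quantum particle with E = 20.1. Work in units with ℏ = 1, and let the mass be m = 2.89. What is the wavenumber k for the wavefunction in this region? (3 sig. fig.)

With E > U₀ the solution is oscillatory, ψ ∝ e^{±ikx} with k = √(2m(E − U₀))/ℏ.
k = √(2 × 2.89 × 4.9) = 5.322.

k = 5.32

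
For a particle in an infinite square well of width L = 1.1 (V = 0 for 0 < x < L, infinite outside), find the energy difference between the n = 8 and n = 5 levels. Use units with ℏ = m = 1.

ΔE = 159

E_n = n²π²ℏ²/(2mL²), so ΔE = (8² − 5²) π²ℏ²/(2mL²).
ΔE = 39 × π² / (2 × 1 × 1.1²) = 159.1.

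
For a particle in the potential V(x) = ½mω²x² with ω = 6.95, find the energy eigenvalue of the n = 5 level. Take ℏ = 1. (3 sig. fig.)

Using E_n = (n + ½)ℏω: E_5 = 5.5 × 6.95 = 38.23.

E = 38.2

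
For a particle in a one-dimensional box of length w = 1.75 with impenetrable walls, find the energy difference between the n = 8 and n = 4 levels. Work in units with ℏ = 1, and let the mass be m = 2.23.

E_n = n²π²ℏ²/(2mw²), so ΔE = (8² − 4²) π²ℏ²/(2mw²).
ΔE = 48 × π² / (2 × 2.23 × 1.75²) = 34.68.

ΔE = 34.7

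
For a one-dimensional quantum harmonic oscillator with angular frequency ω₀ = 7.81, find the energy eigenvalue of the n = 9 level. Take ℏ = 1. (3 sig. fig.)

Using E_n = (n + ½)ℏω₀: E_9 = 9.5 × 7.81 = 74.20.

E = 74.2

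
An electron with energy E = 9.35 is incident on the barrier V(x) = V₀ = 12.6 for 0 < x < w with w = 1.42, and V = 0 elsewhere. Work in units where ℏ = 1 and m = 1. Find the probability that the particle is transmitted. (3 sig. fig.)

E < V₀: inside the barrier ψ ∝ e^{±κx} with κ = √(2m(V₀ − E))/ℏ = 2.550.
κw = 3.620, sinh(κw) = 18.66.
Matching ψ, ψ′ at both faces gives T = [1 + V₀² sinh²(κw) / (4E(V₀ − E))]⁻¹ = 1/455.8 = 0.00219.

T = 0.00219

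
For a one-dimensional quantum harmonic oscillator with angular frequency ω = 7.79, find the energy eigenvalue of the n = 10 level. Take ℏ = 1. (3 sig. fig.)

E = 81.8

The oscillator eigenvalues are E_n = ℏω(n + ½), so E_10 = 7.79 × 10.5 = 81.80.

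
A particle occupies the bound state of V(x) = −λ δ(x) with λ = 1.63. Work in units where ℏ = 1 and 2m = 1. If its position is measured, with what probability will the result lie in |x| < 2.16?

P = 0.970

The normalised bound state is ψ = √κ e^{−κ|x|} with κ = mλ/ℏ² = 0.8150.
P(|x| < d) = ∫_{−d}^{d} κ e^{−2κ|x|} dx = 1 − e^{−2κd} = 1 − e^{−3.521} = 0.9704.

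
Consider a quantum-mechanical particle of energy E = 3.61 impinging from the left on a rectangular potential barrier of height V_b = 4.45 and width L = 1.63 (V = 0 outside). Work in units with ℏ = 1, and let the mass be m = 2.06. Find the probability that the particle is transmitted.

Since E < V_b the interior solution is evanescent with decay constant κ = √(2m(V_b − E))/ℏ = 1.860.
κL = 3.032, sinh(κL) = 10.35.
Matching ψ, ψ′ at both faces gives T = [1 + V_b² sinh²(κL) / (4E(V_b − E))]⁻¹ = 1/175.8 = 0.00569.

T = 0.00569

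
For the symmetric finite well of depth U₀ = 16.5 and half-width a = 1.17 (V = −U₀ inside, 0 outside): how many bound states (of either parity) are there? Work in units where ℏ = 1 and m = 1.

N = 5

The dimensionless depth is z₀ = a√(2mU₀)/ℏ = 1.17 × √(33.00) = 6.721.
The even/odd transcendental equations gain one root per π/2 in z₀, giving N = 1 + ⌊2z₀/π⌋ = 1 + ⌊4.279⌋ = 5.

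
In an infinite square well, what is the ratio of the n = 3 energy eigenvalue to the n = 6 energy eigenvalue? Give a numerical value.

E_n = n²π²ℏ²/(2mL²) so the ratio is n₂²/n₁² = 9/36 = 0.25.

0.25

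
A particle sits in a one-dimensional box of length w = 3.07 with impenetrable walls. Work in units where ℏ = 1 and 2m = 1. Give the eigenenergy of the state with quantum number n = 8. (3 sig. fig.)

Requiring ψ(0) = ψ(w) = 0 quantises k = nπ/w, hence E_n = ℏ²k²/2m = n²π²ℏ²/(2mw²).
E_8 = 8² × π² / (2 × 0.5 × 3.07²) = 67.02.

E = 67.0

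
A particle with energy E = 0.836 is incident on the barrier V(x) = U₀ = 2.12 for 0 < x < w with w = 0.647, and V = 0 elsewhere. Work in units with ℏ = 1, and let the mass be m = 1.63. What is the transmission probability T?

E < U₀: inside the barrier ψ ∝ e^{±κx} with κ = √(2m(U₀ − E))/ℏ = 2.046.
κw = 1.324, sinh(κw) = 1.746.
Matching ψ, ψ′ at both faces gives T = [1 + U₀² sinh²(κw) / (4E(U₀ − E))]⁻¹ = 1/4.190 = 0.239.

T = 0.239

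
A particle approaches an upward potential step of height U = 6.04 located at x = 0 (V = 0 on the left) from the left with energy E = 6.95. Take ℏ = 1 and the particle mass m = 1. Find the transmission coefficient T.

The wavenumbers are k₁ = √(2mE)/ℏ = 3.728 on the left and k₂ = √(2m(E − U))/ℏ = 1.349 on the right.
Continuity of ψ and ψ′ at the step yields the reflection amplitude r = (k₁ − k₂)/(k₁ + k₂) = 0.4686; thus R = |r|² = 0.2196, T = 0.7804.

T = 0.780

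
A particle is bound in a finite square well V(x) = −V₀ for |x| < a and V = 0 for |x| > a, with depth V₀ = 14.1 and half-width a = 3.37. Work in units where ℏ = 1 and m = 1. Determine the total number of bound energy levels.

N = 12

Define the well-strength parameter z₀ = (a/ℏ)√(2mV₀) = 3.37 × √(2·1·14.1) = 17.90.
A new bound state (alternating even/odd) appears each time z₀ passes a multiple of π/2, so N = ⌊2z₀/π⌋ + 1 = ⌊11.39⌋ + 1 = 12.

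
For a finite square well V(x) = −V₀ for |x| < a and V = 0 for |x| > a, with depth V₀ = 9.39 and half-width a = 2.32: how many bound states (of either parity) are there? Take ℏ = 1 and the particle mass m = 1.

Define the well-strength parameter z₀ = (a/ℏ)√(2mV₀) = 2.32 × √(2·1·9.39) = 10.05.
The even/odd transcendental equations gain one root per π/2 in z₀, giving N = 1 + ⌊2z₀/π⌋ = 1 + ⌊6.401⌋ = 7.

N = 7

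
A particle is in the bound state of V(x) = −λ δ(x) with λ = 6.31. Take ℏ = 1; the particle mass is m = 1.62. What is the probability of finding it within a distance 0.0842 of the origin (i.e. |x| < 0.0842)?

P = 0.821

The normalised bound state is ψ = √κ e^{−κ|x|} with κ = mλ/ℏ² = 10.22.
P(|x| < d) = ∫_{−d}^{d} κ e^{−2κ|x|} dx = 1 − e^{−2κd} = 1 − e^{−1.721} = 0.8212.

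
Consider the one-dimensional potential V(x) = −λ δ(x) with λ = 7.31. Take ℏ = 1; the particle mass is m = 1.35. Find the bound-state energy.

E = -36.1

For x ≠ 0 the bound state is ψ ∝ e^{−κ|x|}; integrating the TISE across the delta gives the cusp condition 2κ = 2mλ/ℏ², so κ = 9.869.
Then E = −ℏ²κ²/(2m) = −mλ²/(2ℏ²) = -36.07.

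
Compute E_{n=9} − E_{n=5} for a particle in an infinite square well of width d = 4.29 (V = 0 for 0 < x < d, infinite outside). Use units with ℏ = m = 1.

ΔE = 15.0

E_n = n²π²ℏ²/(2md²), so ΔE = (9² − 5²) π²ℏ²/(2md²).
ΔE = 56 × π² / (2 × 1 × 4.29²) = 15.02.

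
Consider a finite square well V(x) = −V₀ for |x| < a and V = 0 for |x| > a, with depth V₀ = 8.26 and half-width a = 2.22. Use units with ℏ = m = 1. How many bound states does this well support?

N = 6

The dimensionless depth is z₀ = a√(2mV₀)/ℏ = 2.22 × √(16.52) = 9.023.
The even/odd transcendental equations gain one root per π/2 in z₀, giving N = 1 + ⌊2z₀/π⌋ = 1 + ⌊5.744⌋ = 6.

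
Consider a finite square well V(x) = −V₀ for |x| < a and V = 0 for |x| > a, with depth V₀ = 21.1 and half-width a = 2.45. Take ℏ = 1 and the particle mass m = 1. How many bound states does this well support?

N = 11

The dimensionless depth is z₀ = a√(2mV₀)/ℏ = 2.45 × √(42.20) = 15.92.
The even/odd transcendental equations gain one root per π/2 in z₀, giving N = 1 + ⌊2z₀/π⌋ = 1 + ⌊10.13⌋ = 11.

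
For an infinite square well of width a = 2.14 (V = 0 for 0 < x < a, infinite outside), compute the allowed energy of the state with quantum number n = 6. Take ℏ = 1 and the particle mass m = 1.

The infinite-well eigenfunctions ψ_n = √(2/a) sin(nπx/a) vanish at both walls, giving E_n = n²π²ℏ²/(2ma²).
E_6 = 6² × π² / (2 × 1 × 2.14²) = 38.79.

E = 38.8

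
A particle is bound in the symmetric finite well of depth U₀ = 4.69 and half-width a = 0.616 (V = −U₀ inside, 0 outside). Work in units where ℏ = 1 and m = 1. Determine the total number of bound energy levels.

Define the well-strength parameter z₀ = (a/ℏ)√(2mU₀) = 0.616 × √(2·1·4.69) = 1.887.
A new bound state (alternating even/odd) appears each time z₀ passes a multiple of π/2, so N = ⌊2z₀/π⌋ + 1 = ⌊1.201⌋ + 1 = 2.

N = 2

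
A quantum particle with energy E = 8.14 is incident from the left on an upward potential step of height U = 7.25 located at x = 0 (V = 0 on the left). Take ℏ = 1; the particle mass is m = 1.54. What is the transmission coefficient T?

T = 0.747

The wavenumbers are k₁ = √(2mE)/ℏ = 5.007 on the left and k₂ = √(2m(E − U))/ℏ = 1.656 on the right.
Matching ψ and ψ′ at x = 0 gives r = (k₁ − k₂)/(k₁ + k₂), so R = r² = 0.2530 and T = 1 − R = 0.7470.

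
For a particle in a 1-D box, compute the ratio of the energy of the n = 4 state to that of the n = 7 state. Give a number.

Since E_n ∝ n², the ratio is (4/7)² = 0.326531.

0.326531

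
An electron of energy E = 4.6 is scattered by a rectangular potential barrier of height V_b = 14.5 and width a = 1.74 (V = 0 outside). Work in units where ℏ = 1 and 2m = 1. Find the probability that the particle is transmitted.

T = 0.0000609

Since E < V_b the interior solution is evanescent with decay constant κ = √(2m(V_b − E))/ℏ = 3.146.
κa = 5.475, sinh(κa) = 119.3.
Matching ψ, ψ′ at both faces gives T = [1 + V_b² sinh²(κa) / (4E(V_b − E))]⁻¹ = 1/16430 = 0.0000609.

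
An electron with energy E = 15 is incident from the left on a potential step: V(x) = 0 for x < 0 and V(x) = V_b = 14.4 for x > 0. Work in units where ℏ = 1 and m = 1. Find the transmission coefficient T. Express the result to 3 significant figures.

The wavenumbers are k₁ = √(2mE)/ℏ = 5.477 on the left and k₂ = √(2m(E − V_b))/ℏ = 1.095 on the right.
Continuity of ψ and ψ′ at the step yields the reflection amplitude r = (k₁ − k₂)/(k₁ + k₂) = 0.6667; thus R = |r|² = 0.4444, T = 0.5556.

T = 0.556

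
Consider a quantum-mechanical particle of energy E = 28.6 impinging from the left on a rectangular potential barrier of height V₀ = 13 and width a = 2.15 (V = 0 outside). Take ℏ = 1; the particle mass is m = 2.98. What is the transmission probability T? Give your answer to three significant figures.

T = 0.921

Above the barrier the interior wavenumber is k₂ = √(2m(E − V₀))/ℏ = 9.642, giving phase k₂a = 20.73.
Matching at both interfaces gives T⁻¹ = 1 + V₀² sin²(k₂a) / [4E(E − V₀)] = 1.086, hence T = 0.921.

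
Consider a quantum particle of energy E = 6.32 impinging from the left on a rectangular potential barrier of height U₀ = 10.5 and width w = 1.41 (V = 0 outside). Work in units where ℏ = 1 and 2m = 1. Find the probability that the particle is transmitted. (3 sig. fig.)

E < U₀: inside the barrier ψ ∝ e^{±κx} with κ = √(2m(U₀ − E))/ℏ = 2.045.
κw = 2.883, sinh(κw) = 8.904.
Matching ψ, ψ′ at both faces gives T = [1 + U₀² sinh²(κw) / (4E(U₀ − E))]⁻¹ = 1/83.71 = 0.0119.

T = 0.0119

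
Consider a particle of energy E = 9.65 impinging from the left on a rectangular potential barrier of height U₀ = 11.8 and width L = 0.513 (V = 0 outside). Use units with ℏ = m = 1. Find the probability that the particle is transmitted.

E < U₀: inside the barrier ψ ∝ e^{±κx} with κ = √(2m(U₀ − E))/ℏ = 2.074.
κL = 1.064, sinh(κL) = 1.276.
Matching ψ, ψ′ at both faces gives T = [1 + U₀² sinh²(κL) / (4E(U₀ − E))]⁻¹ = 1/3.732 = 0.268.

T = 0.268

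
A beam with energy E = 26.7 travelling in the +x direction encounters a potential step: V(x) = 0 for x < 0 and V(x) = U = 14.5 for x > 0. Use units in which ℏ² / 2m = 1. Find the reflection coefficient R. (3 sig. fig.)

On each side the TISE gives plane waves with k = √(2m(E − V))/ℏ: k₁ = √(2·½·26.7) = 5.167, k₂ = √(2·½·12.2) = 3.493.
Continuity of ψ and ψ′ at the step yields the reflection amplitude r = (k₁ − k₂)/(k₁ + k₂) = 0.1933; thus R = |r|² = 0.03738, T = 0.9626.

R = 0.0374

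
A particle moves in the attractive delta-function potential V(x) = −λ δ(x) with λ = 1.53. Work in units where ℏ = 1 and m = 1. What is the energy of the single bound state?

E = -1.17

The bound state is ψ(x) = √κ e^{−κ|x|}. The derivative jump ψ'(0⁺) − ψ'(0⁻) = −(2mλ/ℏ²)ψ(0) fixes κ = mλ/ℏ² = 1.530.
Then E = −ℏ²κ²/(2m) = −mλ²/(2ℏ²) = -1.170.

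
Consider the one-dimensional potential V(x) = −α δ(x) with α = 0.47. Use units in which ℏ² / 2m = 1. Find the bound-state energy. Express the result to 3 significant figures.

For x ≠ 0 the bound state is ψ ∝ e^{−κ|x|}; integrating the TISE across the delta gives the cusp condition 2κ = 2mα/ℏ², so κ = 0.2350.
Then E = −ℏ²κ²/(2m) = −mα²/(2ℏ²) = -0.05523.

E = -0.0552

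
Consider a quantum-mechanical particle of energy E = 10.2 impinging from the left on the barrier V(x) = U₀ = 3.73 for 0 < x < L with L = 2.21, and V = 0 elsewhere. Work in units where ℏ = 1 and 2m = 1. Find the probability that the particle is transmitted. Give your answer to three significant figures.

T = 0.980

E > U₀: inside the barrier k₂ = √(2m(E − U₀))/ℏ = 2.544, k₂L = 5.621.
Matching at both interfaces gives T⁻¹ = 1 + U₀² sin²(k₂L) / [4E(E − U₀)] = 1.020, hence T = 0.980.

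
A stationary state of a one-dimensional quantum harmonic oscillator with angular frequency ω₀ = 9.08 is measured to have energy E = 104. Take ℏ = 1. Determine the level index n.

Invert E_n = (n + ½)ℏω₀: n = E/ℏω₀ − ½ = 10.954, so n = 11.

n = 11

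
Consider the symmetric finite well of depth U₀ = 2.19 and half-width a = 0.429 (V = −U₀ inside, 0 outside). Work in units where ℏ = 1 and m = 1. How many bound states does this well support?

The dimensionless depth is z₀ = a√(2mU₀)/ℏ = 0.429 × √(4.380) = 0.8978.
A new bound state (alternating even/odd) appears each time z₀ passes a multiple of π/2, so N = ⌊2z₀/π⌋ + 1 = ⌊0.5716⌋ + 1 = 1.

N = 1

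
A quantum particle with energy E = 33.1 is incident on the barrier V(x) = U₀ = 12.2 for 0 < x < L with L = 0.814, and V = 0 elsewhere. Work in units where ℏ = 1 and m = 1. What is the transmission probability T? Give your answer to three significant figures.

Above the barrier the interior wavenumber is k₂ = √(2m(E − U₀))/ℏ = 6.465, giving phase k₂L = 5.263.
T = [1 + U₀² sin²(k₂L) / (4E(E − U₀))]⁻¹ = 1/1.039 = 0.962.

T = 0.962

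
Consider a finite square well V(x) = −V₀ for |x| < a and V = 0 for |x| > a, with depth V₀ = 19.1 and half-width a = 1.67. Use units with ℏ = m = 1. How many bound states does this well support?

N = 7

The dimensionless depth is z₀ = a√(2mV₀)/ℏ = 1.67 × √(38.20) = 10.32.
A new bound state (alternating even/odd) appears each time z₀ passes a multiple of π/2, so N = ⌊2z₀/π⌋ + 1 = ⌊6.571⌋ + 1 = 7.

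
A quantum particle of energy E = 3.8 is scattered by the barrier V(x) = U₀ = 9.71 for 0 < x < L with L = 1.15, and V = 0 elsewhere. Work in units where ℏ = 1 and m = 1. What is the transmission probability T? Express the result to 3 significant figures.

Since E < U₀ the interior solution is evanescent with decay constant κ = √(2m(U₀ − E))/ℏ = 3.438.
κL = 3.954, sinh(κL) = 26.06.
Matching ψ, ψ′ at both faces gives T = [1 + U₀² sinh²(κL) / (4E(U₀ − E))]⁻¹ = 1/713.5 = 0.00140.

T = 0.00140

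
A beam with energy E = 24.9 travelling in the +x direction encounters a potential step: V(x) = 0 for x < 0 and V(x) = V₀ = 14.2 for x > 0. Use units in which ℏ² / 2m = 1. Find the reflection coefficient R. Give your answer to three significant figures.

R = 0.0433

On each side the TISE gives plane waves with k = √(2m(E − V))/ℏ: k₁ = √(2·½·24.9) = 4.990, k₂ = √(2·½·10.7) = 3.271.
Matching ψ and ψ′ at x = 0 gives r = (k₁ − k₂)/(k₁ + k₂), so R = r² = 0.04329 and T = 1 − R = 0.9567.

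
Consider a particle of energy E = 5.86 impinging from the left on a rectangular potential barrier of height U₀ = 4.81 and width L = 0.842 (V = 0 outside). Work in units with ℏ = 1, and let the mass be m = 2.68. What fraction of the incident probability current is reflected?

R = 0.438

Above the barrier the interior wavenumber is k₂ = √(2m(E − U₀))/ℏ = 2.372, giving phase k₂L = 1.998.
Matching at both interfaces gives T⁻¹ = 1 + U₀² sin²(k₂L) / [4E(E − U₀)] = 1.779, hence T = 0.562.
R = 1 − T = 0.438.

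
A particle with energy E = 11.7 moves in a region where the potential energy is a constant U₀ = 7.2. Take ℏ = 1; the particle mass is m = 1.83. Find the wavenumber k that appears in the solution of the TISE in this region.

k = 4.06

With E > U₀ the solution is oscillatory, ψ ∝ e^{±ikx} with k = √(2m(E − U₀))/ℏ.
k = √(2 × 1.83 × 4.5) = 4.058.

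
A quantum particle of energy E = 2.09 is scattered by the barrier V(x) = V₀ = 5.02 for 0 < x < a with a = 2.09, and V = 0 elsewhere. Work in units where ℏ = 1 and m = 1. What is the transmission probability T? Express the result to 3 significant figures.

T = 0.000157

E < V₀: inside the barrier ψ ∝ e^{±κx} with κ = √(2m(V₀ − E))/ℏ = 2.421.
κa = 5.059, sinh(κa) = 78.74.
Matching ψ, ψ′ at both faces gives T = [1 + V₀² sinh²(κa) / (4E(V₀ − E))]⁻¹ = 1/6380 = 0.000157.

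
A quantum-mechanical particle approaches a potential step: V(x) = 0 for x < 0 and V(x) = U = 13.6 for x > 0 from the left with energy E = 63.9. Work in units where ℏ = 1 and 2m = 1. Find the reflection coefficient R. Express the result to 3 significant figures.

The wavenumbers are k₁ = √(2mE)/ℏ = 7.994 on the left and k₂ = √(2m(E − U))/ℏ = 7.092 on the right.
Matching ψ and ψ′ at x = 0 gives r = (k₁ − k₂)/(k₁ + k₂), so R = r² = 0.003571 and T = 1 − R = 0.9964.

R = 0.00357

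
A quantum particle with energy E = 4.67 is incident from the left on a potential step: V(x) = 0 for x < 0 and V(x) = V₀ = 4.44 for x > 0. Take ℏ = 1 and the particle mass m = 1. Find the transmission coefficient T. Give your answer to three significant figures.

The wavenumbers are k₁ = √(2mE)/ℏ = 3.056 on the left and k₂ = √(2m(E − V₀))/ℏ = 0.6782 on the right.
Continuity of ψ and ψ′ at the step yields the reflection amplitude r = (k₁ − k₂)/(k₁ + k₂) = 0.6368; thus R = |r|² = 0.4055, T = 0.5945.

T = 0.595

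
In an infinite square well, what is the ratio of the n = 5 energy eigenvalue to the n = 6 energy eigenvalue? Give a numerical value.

Since E_n ∝ n², the ratio is (5/6)² = 0.694444.

0.694444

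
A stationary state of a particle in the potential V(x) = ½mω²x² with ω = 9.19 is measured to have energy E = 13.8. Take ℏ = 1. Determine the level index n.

n = 1

E_n = ℏω(n + ½) ⇒ n = E/(ℏω) − ½ = 13.8/9.19 − 0.5 = 1.002 → n = 1.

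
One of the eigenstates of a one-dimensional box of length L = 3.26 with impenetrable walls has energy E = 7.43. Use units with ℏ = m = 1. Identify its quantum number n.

From E_n = n²π²ℏ²/(2mL²) invert to n = √(2mL²E)/(πℏ).
n = (3.26/π) × √(2 × 1 × 7.43) = 4.000 → n = 4.

n = 4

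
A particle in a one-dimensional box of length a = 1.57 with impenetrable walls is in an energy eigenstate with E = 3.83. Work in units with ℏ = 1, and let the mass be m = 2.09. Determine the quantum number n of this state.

For an infinite well E_n = n²π²ℏ²/(2ma²), so n = (a/πℏ)√(2mE).
n = (1.57/π) × √(2 × 2.09 × 3.83) = 2.000 → n = 2.

n = 2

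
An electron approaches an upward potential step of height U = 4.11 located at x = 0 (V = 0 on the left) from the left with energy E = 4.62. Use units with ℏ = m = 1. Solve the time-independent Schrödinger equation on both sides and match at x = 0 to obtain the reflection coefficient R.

On each side the TISE gives plane waves with k = √(2m(E − V))/ℏ: k₁ = √(2·1·4.62) = 3.040, k₂ = √(2·1·0.51) = 1.010.
Continuity of ψ and ψ′ at the step yields the reflection amplitude r = (k₁ − k₂)/(k₁ + k₂) = 0.5012; thus R = |r|² = 0.2512, T = 0.7488.

R = 0.251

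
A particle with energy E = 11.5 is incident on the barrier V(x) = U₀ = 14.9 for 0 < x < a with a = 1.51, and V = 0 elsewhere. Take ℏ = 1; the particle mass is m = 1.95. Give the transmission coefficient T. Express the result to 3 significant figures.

T = 0.0000472

E < U₀: inside the barrier ψ ∝ e^{±κx} with κ = √(2m(U₀ − E))/ℏ = 3.641.
κa = 5.499, sinh(κa) = 122.2.
The exact tunnelling result is T⁻¹ = 1 + U₀² sinh²(κa) / [4E(U₀ − E)] = 21190, so T = 0.0000472.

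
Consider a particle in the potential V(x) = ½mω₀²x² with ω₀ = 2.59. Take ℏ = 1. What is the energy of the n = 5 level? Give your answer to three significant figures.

The oscillator eigenvalues are E_n = ℏω₀(n + ½), so E_5 = 2.59 × 5.5 = 14.25.

E = 14.2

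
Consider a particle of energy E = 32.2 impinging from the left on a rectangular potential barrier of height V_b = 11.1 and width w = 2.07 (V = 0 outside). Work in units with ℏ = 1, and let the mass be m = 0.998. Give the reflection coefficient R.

R = 0.0257

Above the barrier the interior wavenumber is k₂ = √(2m(E − V_b))/ℏ = 6.490, giving phase k₂w = 13.43.
Matching at both interfaces gives T⁻¹ = 1 + V_b² sin²(k₂w) / [4E(E − V_b)] = 1.026, hence T = 0.974.
R = 1 − T = 0.0257.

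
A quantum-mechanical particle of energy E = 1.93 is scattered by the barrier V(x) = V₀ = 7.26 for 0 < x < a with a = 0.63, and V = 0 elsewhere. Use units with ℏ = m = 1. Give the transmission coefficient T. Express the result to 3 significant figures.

Since E < V₀ the interior solution is evanescent with decay constant κ = √(2m(V₀ − E))/ℏ = 3.265.
κa = 2.057, sinh(κa) = 3.847.
Matching ψ, ψ′ at both faces gives T = [1 + V₀² sinh²(κa) / (4E(V₀ − E))]⁻¹ = 1/19.96 = 0.0501.

T = 0.0501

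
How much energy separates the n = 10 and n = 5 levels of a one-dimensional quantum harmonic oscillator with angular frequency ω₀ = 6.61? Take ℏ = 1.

E_n = ℏω₀(n + ½), so ΔE = (10 − 5) ℏω₀ = 5 × 6.61 = 33.05.

ΔE = 33.1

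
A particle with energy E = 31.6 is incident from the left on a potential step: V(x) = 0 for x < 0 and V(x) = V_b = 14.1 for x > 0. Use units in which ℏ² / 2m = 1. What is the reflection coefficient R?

R = 0.0215

On each side the TISE gives plane waves with k = √(2m(E − V))/ℏ: k₁ = √(2·½·31.6) = 5.621, k₂ = √(2·½·17.5) = 4.183.
Continuity of ψ and ψ′ at the step yields the reflection amplitude r = (k₁ − k₂)/(k₁ + k₂) = 0.1467; thus R = |r|² = 0.02151, T = 0.9785.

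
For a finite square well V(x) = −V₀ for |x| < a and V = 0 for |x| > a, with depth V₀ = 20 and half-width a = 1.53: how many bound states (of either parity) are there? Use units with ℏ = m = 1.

N = 7

Define the well-strength parameter z₀ = (a/ℏ)√(2mV₀) = 1.53 × √(2·1·20) = 9.677.
A new bound state (alternating even/odd) appears each time z₀ passes a multiple of π/2, so N = ⌊2z₀/π⌋ + 1 = ⌊6.160⌋ + 1 = 7.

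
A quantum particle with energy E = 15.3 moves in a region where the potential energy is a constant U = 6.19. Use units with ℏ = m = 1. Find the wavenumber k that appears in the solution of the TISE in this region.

With E > U the solution is oscillatory, ψ ∝ e^{±ikx} with k = √(2m(E − U))/ℏ.
k = √(2 × 1 × 9.11) = 4.268.

k = 4.27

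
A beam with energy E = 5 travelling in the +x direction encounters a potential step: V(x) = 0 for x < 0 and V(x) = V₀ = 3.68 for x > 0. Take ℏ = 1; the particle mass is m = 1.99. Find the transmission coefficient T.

The wavenumbers are k₁ = √(2mE)/ℏ = 4.461 on the left and k₂ = √(2m(E − V₀))/ℏ = 2.292 on the right.
Continuity of ψ and ψ′ at the step yields the reflection amplitude r = (k₁ − k₂)/(k₁ + k₂) = 0.3212; thus R = |r|² = 0.1032, T = 0.8968.

T = 0.897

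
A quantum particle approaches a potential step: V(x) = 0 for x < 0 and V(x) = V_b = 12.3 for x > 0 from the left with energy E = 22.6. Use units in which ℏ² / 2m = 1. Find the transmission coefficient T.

T = 0.962

The wavenumbers are k₁ = √(2mE)/ℏ = 4.754 on the left and k₂ = √(2m(E − V_b))/ℏ = 3.209 on the right.
Matching ψ and ψ′ at x = 0 gives r = (k₁ − k₂)/(k₁ + k₂), so R = r² = 0.03762 and T = 1 − R = 0.9624.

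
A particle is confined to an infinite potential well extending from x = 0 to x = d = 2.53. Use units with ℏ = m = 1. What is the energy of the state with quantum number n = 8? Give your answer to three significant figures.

E = 49.3

Requiring ψ(0) = ψ(d) = 0 quantises k = nπ/d, hence E_n = ℏ²k²/2m = n²π²ℏ²/(2md²).
E_8 = 8² × π² / (2 × 1 × 2.53²) = 49.34.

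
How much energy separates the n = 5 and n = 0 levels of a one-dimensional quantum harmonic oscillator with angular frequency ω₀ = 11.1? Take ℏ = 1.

ΔE = 55.5

E_n = ℏω₀(n + ½), so ΔE = (5 − 0) ℏω₀ = 5 × 11.1 = 55.50.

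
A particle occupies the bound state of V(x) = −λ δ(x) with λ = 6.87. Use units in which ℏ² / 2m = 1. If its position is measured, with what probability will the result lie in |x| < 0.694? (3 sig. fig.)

P = 0.992

The normalised bound state is ψ = √κ e^{−κ|x|} with κ = mλ/ℏ² = 3.435.
P(|x| < d) = ∫_{−d}^{d} κ e^{−2κ|x|} dx = 1 − e^{−2κd} = 1 − e^{−4.768} = 0.9915.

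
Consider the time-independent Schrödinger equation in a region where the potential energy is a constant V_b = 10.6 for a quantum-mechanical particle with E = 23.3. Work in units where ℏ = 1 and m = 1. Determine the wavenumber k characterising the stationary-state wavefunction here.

k = 5.04

With E > V_b the solution is oscillatory, ψ ∝ e^{±ikx} with k = √(2m(E − V_b))/ℏ.
k = √(2 × 1 × 12.7) = 5.040.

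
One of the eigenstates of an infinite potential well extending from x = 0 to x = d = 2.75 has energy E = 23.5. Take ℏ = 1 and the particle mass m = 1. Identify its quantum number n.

n = 6

From E_n = n²π²ℏ²/(2md²) invert to n = √(2md²E)/(πℏ).
n = (2.75/π) × √(2 × 1 × 23.5) = 6.001 → n = 6.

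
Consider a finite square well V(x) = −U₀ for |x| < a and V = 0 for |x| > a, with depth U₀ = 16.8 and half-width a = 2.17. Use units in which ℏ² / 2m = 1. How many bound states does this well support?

Define the well-strength parameter z₀ = (a/ℏ)√(2mU₀) = 2.17 × √(2·0.5·16.8) = 8.894.
A new bound state (alternating even/odd) appears each time z₀ passes a multiple of π/2, so N = ⌊2z₀/π⌋ + 1 = ⌊5.662⌋ + 1 = 6.

N = 6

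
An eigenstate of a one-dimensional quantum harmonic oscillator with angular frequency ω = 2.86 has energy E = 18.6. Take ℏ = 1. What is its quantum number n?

n = 6

E_n = ℏω(n + ½) ⇒ n = E/(ℏω) − ½ = 18.6/2.86 − 0.5 = 6.003 → n = 6.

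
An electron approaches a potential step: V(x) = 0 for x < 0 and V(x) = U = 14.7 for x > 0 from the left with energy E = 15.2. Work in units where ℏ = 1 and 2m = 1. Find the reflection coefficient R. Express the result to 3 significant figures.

R = 0.480

The wavenumbers are k₁ = √(2mE)/ℏ = 3.899 on the left and k₂ = √(2m(E − U))/ℏ = 0.7071 on the right.
Matching ψ and ψ′ at x = 0 gives r = (k₁ − k₂)/(k₁ + k₂), so R = r² = 0.4802 and T = 1 − R = 0.5198.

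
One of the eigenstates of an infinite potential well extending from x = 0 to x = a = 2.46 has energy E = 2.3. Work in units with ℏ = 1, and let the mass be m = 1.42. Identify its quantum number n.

n = 2

From E_n = n²π²ℏ²/(2ma²) invert to n = √(2ma²E)/(πℏ).
n = (2.46/π) × √(2 × 1.42 × 2.3) = 2.001 → n = 2.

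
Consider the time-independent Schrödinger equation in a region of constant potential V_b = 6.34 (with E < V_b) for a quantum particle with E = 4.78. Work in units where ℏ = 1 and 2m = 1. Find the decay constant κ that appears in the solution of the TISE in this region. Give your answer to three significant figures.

κ = 1.25

Since E < V_b the TISE in this region is ψ'' = κ²ψ with κ = √(2m(V_b − E))/ℏ.
κ = √(2 × 0.5 × 1.56) = 1.249.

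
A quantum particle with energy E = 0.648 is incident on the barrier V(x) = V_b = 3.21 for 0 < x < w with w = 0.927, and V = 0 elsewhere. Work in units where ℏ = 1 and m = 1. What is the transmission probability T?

E < V_b: inside the barrier ψ ∝ e^{±κx} with κ = √(2m(V_b − E))/ℏ = 2.264.
κw = 2.098, sinh(κw) = 4.015.
Matching ψ, ψ′ at both faces gives T = [1 + V_b² sinh²(κw) / (4E(V_b − E))]⁻¹ = 1/26.01 = 0.0384.

T = 0.0384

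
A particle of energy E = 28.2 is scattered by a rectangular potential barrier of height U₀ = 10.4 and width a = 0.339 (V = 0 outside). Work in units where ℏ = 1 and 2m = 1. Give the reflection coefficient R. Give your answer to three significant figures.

E > U₀: inside the barrier k₂ = √(2m(E − U₀))/ℏ = 4.219, k₂a = 1.430.
Matching at both interfaces gives T⁻¹ = 1 + U₀² sin²(k₂a) / [4E(E − U₀)] = 1.053, hence T = 0.950.
R = 1 − T = 0.0502.

R = 0.0502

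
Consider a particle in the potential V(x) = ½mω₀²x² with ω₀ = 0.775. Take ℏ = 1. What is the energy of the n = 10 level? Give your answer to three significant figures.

E = 8.14

The oscillator eigenvalues are E_n = ℏω₀(n + ½), so E_10 = 0.775 × 10.5 = 8.138.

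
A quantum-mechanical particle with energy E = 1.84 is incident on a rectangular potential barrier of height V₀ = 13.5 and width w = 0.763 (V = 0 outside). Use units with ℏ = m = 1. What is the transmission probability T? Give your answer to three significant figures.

T = 0.00119

Since E < V₀ the interior solution is evanescent with decay constant κ = √(2m(V₀ − E))/ℏ = 4.829.
κw = 3.685, sinh(κw) = 19.90.
Matching ψ, ψ′ at both faces gives T = [1 + V₀² sinh²(κw) / (4E(V₀ − E))]⁻¹ = 1/842.2 = 0.00119.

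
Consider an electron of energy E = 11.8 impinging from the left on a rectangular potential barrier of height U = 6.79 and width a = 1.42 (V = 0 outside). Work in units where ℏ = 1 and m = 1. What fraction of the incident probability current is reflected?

Above the barrier the interior wavenumber is k₂ = √(2m(E − U))/ℏ = 3.165, giving phase k₂a = 4.495.
T = [1 + U² sin²(k₂a) / (4E(E − U))]⁻¹ = 1/1.186 = 0.843.
R = 1 − T = 0.157.

R = 0.157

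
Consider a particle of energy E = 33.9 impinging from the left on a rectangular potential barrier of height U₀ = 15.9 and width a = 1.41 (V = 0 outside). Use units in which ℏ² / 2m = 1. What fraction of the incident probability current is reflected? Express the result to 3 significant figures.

R = 0.00903

E > U₀: inside the barrier k₂ = √(2m(E − U₀))/ℏ = 4.243, k₂a = 5.982.
Matching at both interfaces gives T⁻¹ = 1 + U₀² sin²(k₂a) / [4E(E − U₀)] = 1.009, hence T = 0.991.
R = 1 − T = 0.00903.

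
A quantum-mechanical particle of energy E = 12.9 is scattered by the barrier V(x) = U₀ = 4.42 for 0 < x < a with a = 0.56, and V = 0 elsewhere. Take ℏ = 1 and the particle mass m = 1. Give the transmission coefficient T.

T = 0.976

E > U₀: inside the barrier k₂ = √(2m(E − U₀))/ℏ = 4.118, k₂a = 2.306.
Matching at both interfaces gives T⁻¹ = 1 + U₀² sin²(k₂a) / [4E(E − U₀)] = 1.025, hence T = 0.976.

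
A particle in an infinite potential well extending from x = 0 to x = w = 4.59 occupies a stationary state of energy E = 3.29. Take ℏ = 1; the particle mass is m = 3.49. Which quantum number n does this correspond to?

n = 7

For an infinite well E_n = n²π²ℏ²/(2mw²), so n = (w/πℏ)√(2mE).
n = (4.59/π) × √(2 × 3.49 × 3.29) = 7.001 → n = 7.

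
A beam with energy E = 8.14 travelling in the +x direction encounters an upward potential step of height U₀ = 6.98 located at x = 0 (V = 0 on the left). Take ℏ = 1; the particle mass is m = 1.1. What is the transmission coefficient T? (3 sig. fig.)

The wavenumbers are k₁ = √(2mE)/ℏ = 4.232 on the left and k₂ = √(2m(E − U₀))/ℏ = 1.597 on the right.
Matching ψ and ψ′ at x = 0 gives r = (k₁ − k₂)/(k₁ + k₂), so R = r² = 0.2042 and T = 1 − R = 0.7958.

T = 0.796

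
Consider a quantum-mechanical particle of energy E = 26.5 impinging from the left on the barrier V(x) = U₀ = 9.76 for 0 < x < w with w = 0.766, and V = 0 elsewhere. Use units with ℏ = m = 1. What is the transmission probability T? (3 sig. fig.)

T = 0.953

E > U₀: inside the barrier k₂ = √(2m(E − U₀))/ℏ = 5.786, k₂w = 4.432.
T = [1 + U₀² sin²(k₂w) / (4E(E − U₀))]⁻¹ = 1/1.050 = 0.953.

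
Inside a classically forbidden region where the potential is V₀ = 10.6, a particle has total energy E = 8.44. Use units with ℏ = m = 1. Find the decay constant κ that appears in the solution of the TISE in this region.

κ = 2.08

Since E < V₀ the TISE in this region is ψ'' = κ²ψ with κ = √(2m(V₀ − E))/ℏ.
κ = √(2 × 1 × 2.16) = 2.078.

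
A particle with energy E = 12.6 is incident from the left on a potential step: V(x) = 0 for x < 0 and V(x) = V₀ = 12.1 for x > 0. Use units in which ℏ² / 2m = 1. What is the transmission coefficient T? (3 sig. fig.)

On each side the TISE gives plane waves with k = √(2m(E − V))/ℏ: k₁ = √(2·½·12.6) = 3.550, k₂ = √(2·½·0.5) = 0.7071.
Matching ψ and ψ′ at x = 0 gives r = (k₁ − k₂)/(k₁ + k₂), so R = r² = 0.4459 and T = 1 − R = 0.5541.

T = 0.554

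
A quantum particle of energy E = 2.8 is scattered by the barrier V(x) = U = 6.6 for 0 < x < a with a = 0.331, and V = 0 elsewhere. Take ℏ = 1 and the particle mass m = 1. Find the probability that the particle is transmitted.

Since E < U the interior solution is evanescent with decay constant κ = √(2m(U − E))/ℏ = 2.757.
κa = 0.9125, sinh(κa) = 1.045.
Matching ψ, ψ′ at both faces gives T = [1 + U² sinh²(κa) / (4E(U − E))]⁻¹ = 1/2.117 = 0.472.

T = 0.472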